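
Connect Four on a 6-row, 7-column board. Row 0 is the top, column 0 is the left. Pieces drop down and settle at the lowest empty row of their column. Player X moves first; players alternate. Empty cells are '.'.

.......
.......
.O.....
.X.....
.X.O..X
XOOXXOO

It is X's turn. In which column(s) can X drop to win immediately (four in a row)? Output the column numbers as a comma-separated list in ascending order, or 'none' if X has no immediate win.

col 0: drop X → no win
col 1: drop X → no win
col 2: drop X → no win
col 3: drop X → no win
col 4: drop X → no win
col 5: drop X → no win
col 6: drop X → no win

Answer: none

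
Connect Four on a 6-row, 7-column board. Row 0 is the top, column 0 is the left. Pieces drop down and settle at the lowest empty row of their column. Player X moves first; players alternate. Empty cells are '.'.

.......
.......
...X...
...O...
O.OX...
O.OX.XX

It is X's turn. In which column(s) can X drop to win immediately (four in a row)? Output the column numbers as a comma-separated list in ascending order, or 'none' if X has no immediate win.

Answer: 4

Derivation:
col 0: drop X → no win
col 1: drop X → no win
col 2: drop X → no win
col 3: drop X → no win
col 4: drop X → WIN!
col 5: drop X → no win
col 6: drop X → no win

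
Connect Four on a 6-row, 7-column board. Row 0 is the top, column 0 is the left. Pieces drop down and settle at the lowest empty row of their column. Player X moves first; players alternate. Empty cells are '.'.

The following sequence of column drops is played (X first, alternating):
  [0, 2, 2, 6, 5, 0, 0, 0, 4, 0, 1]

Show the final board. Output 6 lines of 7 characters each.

Answer: .......
O......
O......
X......
O.X....
XXO.XXO

Derivation:
Move 1: X drops in col 0, lands at row 5
Move 2: O drops in col 2, lands at row 5
Move 3: X drops in col 2, lands at row 4
Move 4: O drops in col 6, lands at row 5
Move 5: X drops in col 5, lands at row 5
Move 6: O drops in col 0, lands at row 4
Move 7: X drops in col 0, lands at row 3
Move 8: O drops in col 0, lands at row 2
Move 9: X drops in col 4, lands at row 5
Move 10: O drops in col 0, lands at row 1
Move 11: X drops in col 1, lands at row 5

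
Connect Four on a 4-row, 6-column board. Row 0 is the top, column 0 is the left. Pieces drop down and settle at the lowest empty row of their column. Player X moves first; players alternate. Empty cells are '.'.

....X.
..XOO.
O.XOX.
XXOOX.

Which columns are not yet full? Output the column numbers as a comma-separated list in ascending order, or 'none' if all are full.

Answer: 0,1,2,3,5

Derivation:
col 0: top cell = '.' → open
col 1: top cell = '.' → open
col 2: top cell = '.' → open
col 3: top cell = '.' → open
col 4: top cell = 'X' → FULL
col 5: top cell = '.' → open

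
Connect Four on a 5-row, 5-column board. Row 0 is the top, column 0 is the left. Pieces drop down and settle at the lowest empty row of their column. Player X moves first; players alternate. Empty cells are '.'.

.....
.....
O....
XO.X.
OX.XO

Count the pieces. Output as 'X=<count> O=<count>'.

X=4 O=4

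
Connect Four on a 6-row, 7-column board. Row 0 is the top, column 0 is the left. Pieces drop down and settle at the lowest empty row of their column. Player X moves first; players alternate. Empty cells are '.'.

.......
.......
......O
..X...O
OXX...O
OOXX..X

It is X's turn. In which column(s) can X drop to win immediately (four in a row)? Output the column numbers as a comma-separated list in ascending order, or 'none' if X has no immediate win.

Answer: 2

Derivation:
col 0: drop X → no win
col 1: drop X → no win
col 2: drop X → WIN!
col 3: drop X → no win
col 4: drop X → no win
col 5: drop X → no win
col 6: drop X → no win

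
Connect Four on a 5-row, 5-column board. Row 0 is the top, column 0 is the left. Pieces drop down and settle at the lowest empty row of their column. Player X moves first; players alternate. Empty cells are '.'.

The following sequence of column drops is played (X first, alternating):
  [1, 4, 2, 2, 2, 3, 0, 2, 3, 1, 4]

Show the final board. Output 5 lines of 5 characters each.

Answer: .....
..O..
..X..
.OOXX
XXXOO

Derivation:
Move 1: X drops in col 1, lands at row 4
Move 2: O drops in col 4, lands at row 4
Move 3: X drops in col 2, lands at row 4
Move 4: O drops in col 2, lands at row 3
Move 5: X drops in col 2, lands at row 2
Move 6: O drops in col 3, lands at row 4
Move 7: X drops in col 0, lands at row 4
Move 8: O drops in col 2, lands at row 1
Move 9: X drops in col 3, lands at row 3
Move 10: O drops in col 1, lands at row 3
Move 11: X drops in col 4, lands at row 3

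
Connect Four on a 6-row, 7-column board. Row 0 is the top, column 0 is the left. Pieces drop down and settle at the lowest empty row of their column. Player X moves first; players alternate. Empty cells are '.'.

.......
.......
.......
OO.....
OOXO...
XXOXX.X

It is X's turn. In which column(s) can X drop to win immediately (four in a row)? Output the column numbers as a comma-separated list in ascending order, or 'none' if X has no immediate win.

col 0: drop X → no win
col 1: drop X → no win
col 2: drop X → no win
col 3: drop X → no win
col 4: drop X → no win
col 5: drop X → WIN!
col 6: drop X → no win

Answer: 5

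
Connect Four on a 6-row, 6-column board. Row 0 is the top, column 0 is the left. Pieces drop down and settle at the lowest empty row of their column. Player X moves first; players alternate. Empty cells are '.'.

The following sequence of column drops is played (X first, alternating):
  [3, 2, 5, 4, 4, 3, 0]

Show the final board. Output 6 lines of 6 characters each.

Move 1: X drops in col 3, lands at row 5
Move 2: O drops in col 2, lands at row 5
Move 3: X drops in col 5, lands at row 5
Move 4: O drops in col 4, lands at row 5
Move 5: X drops in col 4, lands at row 4
Move 6: O drops in col 3, lands at row 4
Move 7: X drops in col 0, lands at row 5

Answer: ......
......
......
......
...OX.
X.OXOX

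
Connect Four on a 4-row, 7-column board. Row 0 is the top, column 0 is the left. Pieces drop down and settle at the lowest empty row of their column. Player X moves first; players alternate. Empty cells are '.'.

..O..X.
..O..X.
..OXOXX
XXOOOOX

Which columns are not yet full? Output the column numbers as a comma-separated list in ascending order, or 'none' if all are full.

col 0: top cell = '.' → open
col 1: top cell = '.' → open
col 2: top cell = 'O' → FULL
col 3: top cell = '.' → open
col 4: top cell = '.' → open
col 5: top cell = 'X' → FULL
col 6: top cell = '.' → open

Answer: 0,1,3,4,6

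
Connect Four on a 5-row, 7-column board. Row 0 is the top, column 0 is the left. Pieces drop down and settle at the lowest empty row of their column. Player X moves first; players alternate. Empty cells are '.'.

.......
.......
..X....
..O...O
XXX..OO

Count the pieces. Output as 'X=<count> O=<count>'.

X=4 O=4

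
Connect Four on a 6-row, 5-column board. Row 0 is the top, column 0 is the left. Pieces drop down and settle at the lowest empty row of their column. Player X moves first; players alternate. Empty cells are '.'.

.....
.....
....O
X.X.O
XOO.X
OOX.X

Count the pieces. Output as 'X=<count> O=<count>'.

X=6 O=6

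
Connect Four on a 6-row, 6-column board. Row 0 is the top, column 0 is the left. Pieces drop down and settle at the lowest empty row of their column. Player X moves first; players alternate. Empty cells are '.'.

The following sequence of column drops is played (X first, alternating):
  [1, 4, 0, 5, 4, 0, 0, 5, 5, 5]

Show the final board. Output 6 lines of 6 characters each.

Answer: ......
......
.....O
X....X
O...XO
XX..OO

Derivation:
Move 1: X drops in col 1, lands at row 5
Move 2: O drops in col 4, lands at row 5
Move 3: X drops in col 0, lands at row 5
Move 4: O drops in col 5, lands at row 5
Move 5: X drops in col 4, lands at row 4
Move 6: O drops in col 0, lands at row 4
Move 7: X drops in col 0, lands at row 3
Move 8: O drops in col 5, lands at row 4
Move 9: X drops in col 5, lands at row 3
Move 10: O drops in col 5, lands at row 2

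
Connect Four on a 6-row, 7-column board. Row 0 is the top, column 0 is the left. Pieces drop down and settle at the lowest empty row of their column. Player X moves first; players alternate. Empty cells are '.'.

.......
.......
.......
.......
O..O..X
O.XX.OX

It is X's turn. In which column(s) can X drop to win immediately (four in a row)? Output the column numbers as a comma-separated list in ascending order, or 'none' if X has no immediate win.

Answer: none

Derivation:
col 0: drop X → no win
col 1: drop X → no win
col 2: drop X → no win
col 3: drop X → no win
col 4: drop X → no win
col 5: drop X → no win
col 6: drop X → no win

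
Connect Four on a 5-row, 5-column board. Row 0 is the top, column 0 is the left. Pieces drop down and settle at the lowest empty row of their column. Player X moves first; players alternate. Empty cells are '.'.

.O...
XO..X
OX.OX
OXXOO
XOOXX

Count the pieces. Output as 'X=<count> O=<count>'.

X=9 O=9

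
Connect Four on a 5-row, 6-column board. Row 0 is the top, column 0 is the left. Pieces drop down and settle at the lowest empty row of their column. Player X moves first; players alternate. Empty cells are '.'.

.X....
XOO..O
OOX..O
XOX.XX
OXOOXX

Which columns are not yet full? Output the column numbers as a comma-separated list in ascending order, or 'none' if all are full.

col 0: top cell = '.' → open
col 1: top cell = 'X' → FULL
col 2: top cell = '.' → open
col 3: top cell = '.' → open
col 4: top cell = '.' → open
col 5: top cell = '.' → open

Answer: 0,2,3,4,5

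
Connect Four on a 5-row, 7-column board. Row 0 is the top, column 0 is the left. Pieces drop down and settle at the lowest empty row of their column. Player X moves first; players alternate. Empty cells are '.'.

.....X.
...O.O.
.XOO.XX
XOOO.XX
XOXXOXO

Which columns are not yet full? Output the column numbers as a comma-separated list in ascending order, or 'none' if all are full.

Answer: 0,1,2,3,4,6

Derivation:
col 0: top cell = '.' → open
col 1: top cell = '.' → open
col 2: top cell = '.' → open
col 3: top cell = '.' → open
col 4: top cell = '.' → open
col 5: top cell = 'X' → FULL
col 6: top cell = '.' → open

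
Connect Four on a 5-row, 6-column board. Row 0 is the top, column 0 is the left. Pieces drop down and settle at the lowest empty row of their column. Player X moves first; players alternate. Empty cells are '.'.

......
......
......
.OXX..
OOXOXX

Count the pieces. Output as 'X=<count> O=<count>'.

X=5 O=4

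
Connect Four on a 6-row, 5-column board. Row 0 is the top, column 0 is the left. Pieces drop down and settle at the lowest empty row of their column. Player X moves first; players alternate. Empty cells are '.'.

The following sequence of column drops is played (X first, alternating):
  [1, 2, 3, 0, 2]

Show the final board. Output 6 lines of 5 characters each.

Move 1: X drops in col 1, lands at row 5
Move 2: O drops in col 2, lands at row 5
Move 3: X drops in col 3, lands at row 5
Move 4: O drops in col 0, lands at row 5
Move 5: X drops in col 2, lands at row 4

Answer: .....
.....
.....
.....
..X..
OXOX.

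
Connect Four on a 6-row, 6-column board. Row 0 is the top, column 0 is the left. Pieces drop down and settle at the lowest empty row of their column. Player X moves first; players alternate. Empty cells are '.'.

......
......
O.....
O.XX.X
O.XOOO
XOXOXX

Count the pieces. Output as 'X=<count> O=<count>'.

X=8 O=8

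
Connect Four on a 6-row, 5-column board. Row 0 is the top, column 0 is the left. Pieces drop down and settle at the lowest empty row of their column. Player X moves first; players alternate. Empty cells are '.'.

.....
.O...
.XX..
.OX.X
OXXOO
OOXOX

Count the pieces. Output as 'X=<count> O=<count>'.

X=8 O=8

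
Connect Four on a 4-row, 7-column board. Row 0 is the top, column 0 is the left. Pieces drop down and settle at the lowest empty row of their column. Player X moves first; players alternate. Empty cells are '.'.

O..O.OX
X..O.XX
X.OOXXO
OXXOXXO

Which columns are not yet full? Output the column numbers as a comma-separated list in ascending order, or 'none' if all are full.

col 0: top cell = 'O' → FULL
col 1: top cell = '.' → open
col 2: top cell = '.' → open
col 3: top cell = 'O' → FULL
col 4: top cell = '.' → open
col 5: top cell = 'O' → FULL
col 6: top cell = 'X' → FULL

Answer: 1,2,4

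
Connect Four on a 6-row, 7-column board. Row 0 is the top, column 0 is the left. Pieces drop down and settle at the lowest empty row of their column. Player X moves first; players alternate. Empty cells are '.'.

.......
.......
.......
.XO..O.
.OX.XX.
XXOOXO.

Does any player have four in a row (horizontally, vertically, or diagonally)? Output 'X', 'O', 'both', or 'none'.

none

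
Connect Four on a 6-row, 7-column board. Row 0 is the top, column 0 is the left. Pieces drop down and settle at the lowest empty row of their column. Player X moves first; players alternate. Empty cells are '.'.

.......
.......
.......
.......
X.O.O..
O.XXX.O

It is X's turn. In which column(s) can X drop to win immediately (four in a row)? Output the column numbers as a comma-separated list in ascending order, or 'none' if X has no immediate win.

Answer: 1,5

Derivation:
col 0: drop X → no win
col 1: drop X → WIN!
col 2: drop X → no win
col 3: drop X → no win
col 4: drop X → no win
col 5: drop X → WIN!
col 6: drop X → no win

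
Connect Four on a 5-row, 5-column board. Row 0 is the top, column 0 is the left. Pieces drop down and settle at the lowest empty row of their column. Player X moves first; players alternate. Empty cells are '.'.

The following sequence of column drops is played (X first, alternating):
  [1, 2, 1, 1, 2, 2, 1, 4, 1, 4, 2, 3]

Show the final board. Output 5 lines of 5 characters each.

Move 1: X drops in col 1, lands at row 4
Move 2: O drops in col 2, lands at row 4
Move 3: X drops in col 1, lands at row 3
Move 4: O drops in col 1, lands at row 2
Move 5: X drops in col 2, lands at row 3
Move 6: O drops in col 2, lands at row 2
Move 7: X drops in col 1, lands at row 1
Move 8: O drops in col 4, lands at row 4
Move 9: X drops in col 1, lands at row 0
Move 10: O drops in col 4, lands at row 3
Move 11: X drops in col 2, lands at row 1
Move 12: O drops in col 3, lands at row 4

Answer: .X...
.XX..
.OO..
.XX.O
.XOOO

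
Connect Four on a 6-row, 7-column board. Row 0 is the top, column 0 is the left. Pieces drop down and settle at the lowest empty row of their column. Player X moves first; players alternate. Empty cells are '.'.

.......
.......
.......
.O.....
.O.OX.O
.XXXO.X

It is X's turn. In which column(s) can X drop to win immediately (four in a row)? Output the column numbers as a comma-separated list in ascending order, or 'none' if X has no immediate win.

col 0: drop X → WIN!
col 1: drop X → no win
col 2: drop X → no win
col 3: drop X → no win
col 4: drop X → no win
col 5: drop X → no win
col 6: drop X → no win

Answer: 0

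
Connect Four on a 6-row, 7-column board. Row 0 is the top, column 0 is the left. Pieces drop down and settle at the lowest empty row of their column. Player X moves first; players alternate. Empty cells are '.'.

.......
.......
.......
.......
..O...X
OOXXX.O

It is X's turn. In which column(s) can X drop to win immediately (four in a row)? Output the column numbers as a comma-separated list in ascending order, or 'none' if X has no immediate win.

Answer: 5

Derivation:
col 0: drop X → no win
col 1: drop X → no win
col 2: drop X → no win
col 3: drop X → no win
col 4: drop X → no win
col 5: drop X → WIN!
col 6: drop X → no win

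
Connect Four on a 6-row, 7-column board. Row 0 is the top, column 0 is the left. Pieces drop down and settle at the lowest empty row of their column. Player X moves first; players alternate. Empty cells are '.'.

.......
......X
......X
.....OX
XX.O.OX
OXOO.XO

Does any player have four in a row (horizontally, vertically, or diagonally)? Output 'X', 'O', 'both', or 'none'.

X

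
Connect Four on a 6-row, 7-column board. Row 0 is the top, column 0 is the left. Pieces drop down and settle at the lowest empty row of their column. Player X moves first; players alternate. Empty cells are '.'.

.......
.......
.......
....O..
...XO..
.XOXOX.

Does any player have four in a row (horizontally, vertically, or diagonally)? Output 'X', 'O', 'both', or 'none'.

none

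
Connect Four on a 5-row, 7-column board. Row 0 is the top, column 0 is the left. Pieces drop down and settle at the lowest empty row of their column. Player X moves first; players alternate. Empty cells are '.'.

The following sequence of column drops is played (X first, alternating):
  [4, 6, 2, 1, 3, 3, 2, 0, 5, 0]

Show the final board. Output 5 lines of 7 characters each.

Answer: .......
.......
.......
O.XO...
OOXXXXO

Derivation:
Move 1: X drops in col 4, lands at row 4
Move 2: O drops in col 6, lands at row 4
Move 3: X drops in col 2, lands at row 4
Move 4: O drops in col 1, lands at row 4
Move 5: X drops in col 3, lands at row 4
Move 6: O drops in col 3, lands at row 3
Move 7: X drops in col 2, lands at row 3
Move 8: O drops in col 0, lands at row 4
Move 9: X drops in col 5, lands at row 4
Move 10: O drops in col 0, lands at row 3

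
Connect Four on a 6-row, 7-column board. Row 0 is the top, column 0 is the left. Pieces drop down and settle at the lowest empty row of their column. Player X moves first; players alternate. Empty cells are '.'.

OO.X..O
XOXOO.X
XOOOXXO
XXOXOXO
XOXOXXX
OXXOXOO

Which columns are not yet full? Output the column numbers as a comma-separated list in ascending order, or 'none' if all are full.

col 0: top cell = 'O' → FULL
col 1: top cell = 'O' → FULL
col 2: top cell = '.' → open
col 3: top cell = 'X' → FULL
col 4: top cell = '.' → open
col 5: top cell = '.' → open
col 6: top cell = 'O' → FULL

Answer: 2,4,5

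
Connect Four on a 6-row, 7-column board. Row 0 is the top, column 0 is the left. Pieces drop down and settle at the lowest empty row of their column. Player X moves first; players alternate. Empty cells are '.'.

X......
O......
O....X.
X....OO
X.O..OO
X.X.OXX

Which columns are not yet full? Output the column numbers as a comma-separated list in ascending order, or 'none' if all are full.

col 0: top cell = 'X' → FULL
col 1: top cell = '.' → open
col 2: top cell = '.' → open
col 3: top cell = '.' → open
col 4: top cell = '.' → open
col 5: top cell = '.' → open
col 6: top cell = '.' → open

Answer: 1,2,3,4,5,6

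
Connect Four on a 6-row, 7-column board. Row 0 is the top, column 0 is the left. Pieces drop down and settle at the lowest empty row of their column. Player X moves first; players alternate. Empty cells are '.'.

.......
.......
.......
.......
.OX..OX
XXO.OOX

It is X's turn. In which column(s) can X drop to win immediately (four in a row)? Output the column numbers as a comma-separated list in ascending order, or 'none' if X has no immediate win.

col 0: drop X → no win
col 1: drop X → no win
col 2: drop X → no win
col 3: drop X → no win
col 4: drop X → no win
col 5: drop X → no win
col 6: drop X → no win

Answer: none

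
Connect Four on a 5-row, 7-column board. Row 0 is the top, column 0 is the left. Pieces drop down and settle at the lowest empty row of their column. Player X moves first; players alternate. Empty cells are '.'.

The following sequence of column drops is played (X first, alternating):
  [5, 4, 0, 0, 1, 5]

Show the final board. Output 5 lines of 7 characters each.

Answer: .......
.......
.......
O....O.
XX..OX.

Derivation:
Move 1: X drops in col 5, lands at row 4
Move 2: O drops in col 4, lands at row 4
Move 3: X drops in col 0, lands at row 4
Move 4: O drops in col 0, lands at row 3
Move 5: X drops in col 1, lands at row 4
Move 6: O drops in col 5, lands at row 3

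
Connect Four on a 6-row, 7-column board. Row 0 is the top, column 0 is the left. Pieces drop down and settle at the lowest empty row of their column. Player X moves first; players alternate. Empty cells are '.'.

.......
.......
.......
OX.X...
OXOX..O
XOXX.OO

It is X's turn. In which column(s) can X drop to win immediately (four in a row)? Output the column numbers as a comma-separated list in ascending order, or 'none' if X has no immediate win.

Answer: 3

Derivation:
col 0: drop X → no win
col 1: drop X → no win
col 2: drop X → no win
col 3: drop X → WIN!
col 4: drop X → no win
col 5: drop X → no win
col 6: drop X → no win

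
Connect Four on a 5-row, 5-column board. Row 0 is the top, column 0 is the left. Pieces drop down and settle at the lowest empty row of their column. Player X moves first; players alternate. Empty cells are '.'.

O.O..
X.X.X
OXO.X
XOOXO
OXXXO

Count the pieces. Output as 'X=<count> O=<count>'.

X=10 O=9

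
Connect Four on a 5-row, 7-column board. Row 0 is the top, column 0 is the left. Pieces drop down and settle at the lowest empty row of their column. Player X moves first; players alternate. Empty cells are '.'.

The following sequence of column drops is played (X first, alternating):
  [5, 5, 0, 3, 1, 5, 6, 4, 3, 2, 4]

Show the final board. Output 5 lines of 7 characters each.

Move 1: X drops in col 5, lands at row 4
Move 2: O drops in col 5, lands at row 3
Move 3: X drops in col 0, lands at row 4
Move 4: O drops in col 3, lands at row 4
Move 5: X drops in col 1, lands at row 4
Move 6: O drops in col 5, lands at row 2
Move 7: X drops in col 6, lands at row 4
Move 8: O drops in col 4, lands at row 4
Move 9: X drops in col 3, lands at row 3
Move 10: O drops in col 2, lands at row 4
Move 11: X drops in col 4, lands at row 3

Answer: .......
.......
.....O.
...XXO.
XXOOOXX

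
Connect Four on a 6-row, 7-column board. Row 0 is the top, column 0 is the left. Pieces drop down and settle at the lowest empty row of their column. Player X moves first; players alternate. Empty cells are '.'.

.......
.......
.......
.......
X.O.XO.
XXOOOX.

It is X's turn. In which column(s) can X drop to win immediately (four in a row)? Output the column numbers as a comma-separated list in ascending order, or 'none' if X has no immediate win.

col 0: drop X → no win
col 1: drop X → no win
col 2: drop X → no win
col 3: drop X → no win
col 4: drop X → no win
col 5: drop X → no win
col 6: drop X → no win

Answer: none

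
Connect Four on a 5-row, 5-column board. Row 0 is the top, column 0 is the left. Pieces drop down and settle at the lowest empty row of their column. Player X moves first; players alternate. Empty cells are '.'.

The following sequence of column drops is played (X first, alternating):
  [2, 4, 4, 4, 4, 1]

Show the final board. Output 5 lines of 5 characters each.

Move 1: X drops in col 2, lands at row 4
Move 2: O drops in col 4, lands at row 4
Move 3: X drops in col 4, lands at row 3
Move 4: O drops in col 4, lands at row 2
Move 5: X drops in col 4, lands at row 1
Move 6: O drops in col 1, lands at row 4

Answer: .....
....X
....O
....X
.OX.O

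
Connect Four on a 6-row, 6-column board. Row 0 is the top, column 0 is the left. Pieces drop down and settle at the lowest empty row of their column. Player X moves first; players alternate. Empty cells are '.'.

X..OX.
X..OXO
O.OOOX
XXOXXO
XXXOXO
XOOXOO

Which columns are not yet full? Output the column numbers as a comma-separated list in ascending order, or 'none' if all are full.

col 0: top cell = 'X' → FULL
col 1: top cell = '.' → open
col 2: top cell = '.' → open
col 3: top cell = 'O' → FULL
col 4: top cell = 'X' → FULL
col 5: top cell = '.' → open

Answer: 1,2,5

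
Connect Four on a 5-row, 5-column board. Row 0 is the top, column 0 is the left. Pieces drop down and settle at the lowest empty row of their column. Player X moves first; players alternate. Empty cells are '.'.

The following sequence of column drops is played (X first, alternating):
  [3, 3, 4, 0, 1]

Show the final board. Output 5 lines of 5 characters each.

Answer: .....
.....
.....
...O.
OX.XX

Derivation:
Move 1: X drops in col 3, lands at row 4
Move 2: O drops in col 3, lands at row 3
Move 3: X drops in col 4, lands at row 4
Move 4: O drops in col 0, lands at row 4
Move 5: X drops in col 1, lands at row 4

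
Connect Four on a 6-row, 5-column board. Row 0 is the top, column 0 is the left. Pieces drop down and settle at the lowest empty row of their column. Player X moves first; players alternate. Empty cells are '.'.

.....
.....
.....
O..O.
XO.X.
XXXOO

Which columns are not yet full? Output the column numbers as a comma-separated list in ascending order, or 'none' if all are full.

col 0: top cell = '.' → open
col 1: top cell = '.' → open
col 2: top cell = '.' → open
col 3: top cell = '.' → open
col 4: top cell = '.' → open

Answer: 0,1,2,3,4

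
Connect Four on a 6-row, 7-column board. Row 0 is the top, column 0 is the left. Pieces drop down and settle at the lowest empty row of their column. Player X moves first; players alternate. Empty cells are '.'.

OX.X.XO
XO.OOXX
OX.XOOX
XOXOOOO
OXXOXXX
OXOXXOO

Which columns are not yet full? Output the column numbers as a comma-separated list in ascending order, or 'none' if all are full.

col 0: top cell = 'O' → FULL
col 1: top cell = 'X' → FULL
col 2: top cell = '.' → open
col 3: top cell = 'X' → FULL
col 4: top cell = '.' → open
col 5: top cell = 'X' → FULL
col 6: top cell = 'O' → FULL

Answer: 2,4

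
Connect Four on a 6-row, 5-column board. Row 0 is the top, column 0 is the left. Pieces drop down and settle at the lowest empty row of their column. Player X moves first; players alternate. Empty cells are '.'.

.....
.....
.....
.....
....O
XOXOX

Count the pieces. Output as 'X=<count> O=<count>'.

X=3 O=3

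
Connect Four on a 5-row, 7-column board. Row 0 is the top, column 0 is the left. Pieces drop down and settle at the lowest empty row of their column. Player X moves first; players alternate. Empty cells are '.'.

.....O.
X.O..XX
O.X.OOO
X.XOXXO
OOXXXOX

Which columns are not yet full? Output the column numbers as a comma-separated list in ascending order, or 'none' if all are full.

col 0: top cell = '.' → open
col 1: top cell = '.' → open
col 2: top cell = '.' → open
col 3: top cell = '.' → open
col 4: top cell = '.' → open
col 5: top cell = 'O' → FULL
col 6: top cell = '.' → open

Answer: 0,1,2,3,4,6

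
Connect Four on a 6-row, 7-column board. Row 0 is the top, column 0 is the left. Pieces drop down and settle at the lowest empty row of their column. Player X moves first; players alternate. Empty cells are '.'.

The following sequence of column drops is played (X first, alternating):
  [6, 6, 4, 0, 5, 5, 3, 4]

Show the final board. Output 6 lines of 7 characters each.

Answer: .......
.......
.......
.......
....OOO
O..XXXX

Derivation:
Move 1: X drops in col 6, lands at row 5
Move 2: O drops in col 6, lands at row 4
Move 3: X drops in col 4, lands at row 5
Move 4: O drops in col 0, lands at row 5
Move 5: X drops in col 5, lands at row 5
Move 6: O drops in col 5, lands at row 4
Move 7: X drops in col 3, lands at row 5
Move 8: O drops in col 4, lands at row 4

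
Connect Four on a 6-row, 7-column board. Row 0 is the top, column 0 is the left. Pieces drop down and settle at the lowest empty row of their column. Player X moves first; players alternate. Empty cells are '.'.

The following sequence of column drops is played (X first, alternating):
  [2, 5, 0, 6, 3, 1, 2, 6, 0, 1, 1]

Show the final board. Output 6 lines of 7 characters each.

Move 1: X drops in col 2, lands at row 5
Move 2: O drops in col 5, lands at row 5
Move 3: X drops in col 0, lands at row 5
Move 4: O drops in col 6, lands at row 5
Move 5: X drops in col 3, lands at row 5
Move 6: O drops in col 1, lands at row 5
Move 7: X drops in col 2, lands at row 4
Move 8: O drops in col 6, lands at row 4
Move 9: X drops in col 0, lands at row 4
Move 10: O drops in col 1, lands at row 4
Move 11: X drops in col 1, lands at row 3

Answer: .......
.......
.......
.X.....
XOX...O
XOXX.OO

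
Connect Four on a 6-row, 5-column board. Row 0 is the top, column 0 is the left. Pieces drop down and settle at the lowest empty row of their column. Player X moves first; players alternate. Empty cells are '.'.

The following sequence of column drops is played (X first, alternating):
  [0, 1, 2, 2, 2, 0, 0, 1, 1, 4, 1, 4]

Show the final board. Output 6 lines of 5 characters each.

Answer: .....
.....
.X...
XXX..
OOO.O
XOX.O

Derivation:
Move 1: X drops in col 0, lands at row 5
Move 2: O drops in col 1, lands at row 5
Move 3: X drops in col 2, lands at row 5
Move 4: O drops in col 2, lands at row 4
Move 5: X drops in col 2, lands at row 3
Move 6: O drops in col 0, lands at row 4
Move 7: X drops in col 0, lands at row 3
Move 8: O drops in col 1, lands at row 4
Move 9: X drops in col 1, lands at row 3
Move 10: O drops in col 4, lands at row 5
Move 11: X drops in col 1, lands at row 2
Move 12: O drops in col 4, lands at row 4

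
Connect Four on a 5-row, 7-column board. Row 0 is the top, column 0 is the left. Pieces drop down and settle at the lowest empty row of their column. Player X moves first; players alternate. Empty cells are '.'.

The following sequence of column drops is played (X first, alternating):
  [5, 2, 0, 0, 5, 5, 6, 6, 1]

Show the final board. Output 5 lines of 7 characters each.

Answer: .......
.......
.....O.
O....XO
XXO..XX

Derivation:
Move 1: X drops in col 5, lands at row 4
Move 2: O drops in col 2, lands at row 4
Move 3: X drops in col 0, lands at row 4
Move 4: O drops in col 0, lands at row 3
Move 5: X drops in col 5, lands at row 3
Move 6: O drops in col 5, lands at row 2
Move 7: X drops in col 6, lands at row 4
Move 8: O drops in col 6, lands at row 3
Move 9: X drops in col 1, lands at row 4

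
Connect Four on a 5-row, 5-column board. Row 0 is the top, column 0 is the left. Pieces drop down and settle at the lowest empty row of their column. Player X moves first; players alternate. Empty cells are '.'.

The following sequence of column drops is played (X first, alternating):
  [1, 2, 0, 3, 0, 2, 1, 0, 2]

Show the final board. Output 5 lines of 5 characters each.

Answer: .....
.....
O.X..
XXO..
XXOO.

Derivation:
Move 1: X drops in col 1, lands at row 4
Move 2: O drops in col 2, lands at row 4
Move 3: X drops in col 0, lands at row 4
Move 4: O drops in col 3, lands at row 4
Move 5: X drops in col 0, lands at row 3
Move 6: O drops in col 2, lands at row 3
Move 7: X drops in col 1, lands at row 3
Move 8: O drops in col 0, lands at row 2
Move 9: X drops in col 2, lands at row 2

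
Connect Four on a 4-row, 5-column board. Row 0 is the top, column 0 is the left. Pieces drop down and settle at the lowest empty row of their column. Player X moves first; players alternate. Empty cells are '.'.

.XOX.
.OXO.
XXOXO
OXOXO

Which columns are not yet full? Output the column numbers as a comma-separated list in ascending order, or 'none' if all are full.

col 0: top cell = '.' → open
col 1: top cell = 'X' → FULL
col 2: top cell = 'O' → FULL
col 3: top cell = 'X' → FULL
col 4: top cell = '.' → open

Answer: 0,4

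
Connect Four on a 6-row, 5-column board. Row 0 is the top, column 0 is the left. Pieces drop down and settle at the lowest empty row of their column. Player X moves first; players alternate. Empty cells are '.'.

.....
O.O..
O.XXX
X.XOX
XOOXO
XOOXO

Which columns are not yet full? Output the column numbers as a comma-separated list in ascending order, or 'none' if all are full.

col 0: top cell = '.' → open
col 1: top cell = '.' → open
col 2: top cell = '.' → open
col 3: top cell = '.' → open
col 4: top cell = '.' → open

Answer: 0,1,2,3,4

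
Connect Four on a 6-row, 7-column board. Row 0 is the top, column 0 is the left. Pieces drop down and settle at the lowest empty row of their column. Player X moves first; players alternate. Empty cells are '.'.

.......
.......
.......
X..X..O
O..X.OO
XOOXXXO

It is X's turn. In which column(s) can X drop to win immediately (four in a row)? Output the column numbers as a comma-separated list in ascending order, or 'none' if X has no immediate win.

Answer: 3

Derivation:
col 0: drop X → no win
col 1: drop X → no win
col 2: drop X → no win
col 3: drop X → WIN!
col 4: drop X → no win
col 5: drop X → no win
col 6: drop X → no win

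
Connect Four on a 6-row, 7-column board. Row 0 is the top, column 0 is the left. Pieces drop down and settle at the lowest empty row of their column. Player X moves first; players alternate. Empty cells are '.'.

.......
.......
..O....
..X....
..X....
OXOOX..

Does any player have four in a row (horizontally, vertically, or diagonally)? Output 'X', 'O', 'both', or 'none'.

none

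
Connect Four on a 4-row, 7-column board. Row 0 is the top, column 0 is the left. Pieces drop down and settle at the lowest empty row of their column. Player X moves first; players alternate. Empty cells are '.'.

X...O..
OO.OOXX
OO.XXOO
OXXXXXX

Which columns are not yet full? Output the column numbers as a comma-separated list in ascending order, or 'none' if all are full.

Answer: 1,2,3,5,6

Derivation:
col 0: top cell = 'X' → FULL
col 1: top cell = '.' → open
col 2: top cell = '.' → open
col 3: top cell = '.' → open
col 4: top cell = 'O' → FULL
col 5: top cell = '.' → open
col 6: top cell = '.' → open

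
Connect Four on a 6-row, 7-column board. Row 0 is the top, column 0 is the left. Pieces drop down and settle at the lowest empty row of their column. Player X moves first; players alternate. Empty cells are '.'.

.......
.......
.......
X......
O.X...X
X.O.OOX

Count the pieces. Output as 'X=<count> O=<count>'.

X=5 O=4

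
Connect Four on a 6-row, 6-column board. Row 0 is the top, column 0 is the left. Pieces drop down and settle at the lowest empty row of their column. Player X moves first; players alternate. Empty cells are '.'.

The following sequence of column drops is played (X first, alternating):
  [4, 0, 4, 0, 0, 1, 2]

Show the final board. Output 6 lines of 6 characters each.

Answer: ......
......
......
X.....
O...X.
OOX.X.

Derivation:
Move 1: X drops in col 4, lands at row 5
Move 2: O drops in col 0, lands at row 5
Move 3: X drops in col 4, lands at row 4
Move 4: O drops in col 0, lands at row 4
Move 5: X drops in col 0, lands at row 3
Move 6: O drops in col 1, lands at row 5
Move 7: X drops in col 2, lands at row 5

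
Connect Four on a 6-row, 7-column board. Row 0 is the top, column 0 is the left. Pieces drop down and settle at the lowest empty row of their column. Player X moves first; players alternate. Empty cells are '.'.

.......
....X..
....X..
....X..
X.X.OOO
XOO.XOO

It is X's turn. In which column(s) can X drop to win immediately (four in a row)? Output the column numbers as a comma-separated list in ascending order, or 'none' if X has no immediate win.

col 0: drop X → no win
col 1: drop X → no win
col 2: drop X → no win
col 3: drop X → no win
col 4: drop X → WIN!
col 5: drop X → no win
col 6: drop X → no win

Answer: 4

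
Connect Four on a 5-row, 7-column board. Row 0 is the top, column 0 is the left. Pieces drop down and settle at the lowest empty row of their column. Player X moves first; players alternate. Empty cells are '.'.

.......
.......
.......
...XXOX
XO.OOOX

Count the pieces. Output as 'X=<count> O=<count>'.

X=5 O=5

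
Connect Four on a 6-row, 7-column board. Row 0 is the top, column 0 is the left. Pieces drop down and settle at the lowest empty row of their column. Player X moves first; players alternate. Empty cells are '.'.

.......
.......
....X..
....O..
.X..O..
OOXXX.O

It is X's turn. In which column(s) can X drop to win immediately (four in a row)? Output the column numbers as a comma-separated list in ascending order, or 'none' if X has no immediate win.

Answer: 5

Derivation:
col 0: drop X → no win
col 1: drop X → no win
col 2: drop X → no win
col 3: drop X → no win
col 4: drop X → no win
col 5: drop X → WIN!
col 6: drop X → no win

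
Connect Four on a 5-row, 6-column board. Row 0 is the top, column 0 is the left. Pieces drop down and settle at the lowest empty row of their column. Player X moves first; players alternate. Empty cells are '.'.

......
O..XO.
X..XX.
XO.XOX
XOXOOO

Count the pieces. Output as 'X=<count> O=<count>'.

X=9 O=8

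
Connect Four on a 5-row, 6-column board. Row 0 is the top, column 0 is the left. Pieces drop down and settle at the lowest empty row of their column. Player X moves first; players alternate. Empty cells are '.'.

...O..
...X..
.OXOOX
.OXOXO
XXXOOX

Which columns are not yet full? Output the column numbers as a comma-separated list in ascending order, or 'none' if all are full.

col 0: top cell = '.' → open
col 1: top cell = '.' → open
col 2: top cell = '.' → open
col 3: top cell = 'O' → FULL
col 4: top cell = '.' → open
col 5: top cell = '.' → open

Answer: 0,1,2,4,5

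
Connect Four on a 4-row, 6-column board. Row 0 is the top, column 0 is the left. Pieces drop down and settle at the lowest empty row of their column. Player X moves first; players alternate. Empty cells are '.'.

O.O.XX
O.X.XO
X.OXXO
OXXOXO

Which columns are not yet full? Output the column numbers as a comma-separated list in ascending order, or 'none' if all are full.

Answer: 1,3

Derivation:
col 0: top cell = 'O' → FULL
col 1: top cell = '.' → open
col 2: top cell = 'O' → FULL
col 3: top cell = '.' → open
col 4: top cell = 'X' → FULL
col 5: top cell = 'X' → FULL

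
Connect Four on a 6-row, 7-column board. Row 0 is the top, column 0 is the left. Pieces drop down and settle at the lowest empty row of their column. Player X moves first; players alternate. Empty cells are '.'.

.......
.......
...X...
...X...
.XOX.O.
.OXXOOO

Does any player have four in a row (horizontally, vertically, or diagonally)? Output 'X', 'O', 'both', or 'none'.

X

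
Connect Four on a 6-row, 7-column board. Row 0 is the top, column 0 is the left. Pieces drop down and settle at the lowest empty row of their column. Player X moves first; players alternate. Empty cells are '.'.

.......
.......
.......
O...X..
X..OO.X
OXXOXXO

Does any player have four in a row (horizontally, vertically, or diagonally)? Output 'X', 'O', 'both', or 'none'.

none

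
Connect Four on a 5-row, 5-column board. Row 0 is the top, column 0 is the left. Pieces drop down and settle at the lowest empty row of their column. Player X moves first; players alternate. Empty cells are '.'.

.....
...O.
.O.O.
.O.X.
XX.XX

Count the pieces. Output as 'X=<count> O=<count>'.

X=5 O=4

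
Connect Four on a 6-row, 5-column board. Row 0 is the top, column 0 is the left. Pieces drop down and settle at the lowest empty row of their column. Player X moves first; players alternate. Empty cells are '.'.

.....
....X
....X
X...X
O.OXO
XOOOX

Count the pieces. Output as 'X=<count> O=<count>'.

X=7 O=6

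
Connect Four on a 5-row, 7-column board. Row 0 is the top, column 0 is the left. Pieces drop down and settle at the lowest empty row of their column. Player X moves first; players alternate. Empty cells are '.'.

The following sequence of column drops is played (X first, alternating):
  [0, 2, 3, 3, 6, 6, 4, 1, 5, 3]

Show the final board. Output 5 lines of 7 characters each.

Answer: .......
.......
...O...
...O..O
XOOXXXX

Derivation:
Move 1: X drops in col 0, lands at row 4
Move 2: O drops in col 2, lands at row 4
Move 3: X drops in col 3, lands at row 4
Move 4: O drops in col 3, lands at row 3
Move 5: X drops in col 6, lands at row 4
Move 6: O drops in col 6, lands at row 3
Move 7: X drops in col 4, lands at row 4
Move 8: O drops in col 1, lands at row 4
Move 9: X drops in col 5, lands at row 4
Move 10: O drops in col 3, lands at row 2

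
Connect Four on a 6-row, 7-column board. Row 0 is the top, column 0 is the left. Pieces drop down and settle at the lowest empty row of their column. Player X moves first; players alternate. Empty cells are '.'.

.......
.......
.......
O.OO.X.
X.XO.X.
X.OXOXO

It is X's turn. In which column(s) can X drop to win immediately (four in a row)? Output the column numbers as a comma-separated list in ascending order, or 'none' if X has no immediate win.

col 0: drop X → no win
col 1: drop X → no win
col 2: drop X → no win
col 3: drop X → no win
col 4: drop X → no win
col 5: drop X → WIN!
col 6: drop X → no win

Answer: 5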